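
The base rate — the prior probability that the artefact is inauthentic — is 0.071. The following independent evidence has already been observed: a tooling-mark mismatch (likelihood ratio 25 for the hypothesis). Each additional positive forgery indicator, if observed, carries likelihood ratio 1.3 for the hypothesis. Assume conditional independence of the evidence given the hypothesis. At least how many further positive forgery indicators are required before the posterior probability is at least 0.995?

18

Prior odds = 0.071/0.929 = 71/929.
Bayes factor of the evidence already in hand = 25.
Odds after that evidence = (71/929) × 25 = 1775/929.
Target odds = 0.995/0.005 = 199.
Need 1.3ⁿ ≥ 199 ÷ (1775/929) = 184871/1775.
1.3¹⁷ ≈86.5042 falls short of 184871/1775 but 1.3¹⁸ ≈112.455 reaches it, so n = 18.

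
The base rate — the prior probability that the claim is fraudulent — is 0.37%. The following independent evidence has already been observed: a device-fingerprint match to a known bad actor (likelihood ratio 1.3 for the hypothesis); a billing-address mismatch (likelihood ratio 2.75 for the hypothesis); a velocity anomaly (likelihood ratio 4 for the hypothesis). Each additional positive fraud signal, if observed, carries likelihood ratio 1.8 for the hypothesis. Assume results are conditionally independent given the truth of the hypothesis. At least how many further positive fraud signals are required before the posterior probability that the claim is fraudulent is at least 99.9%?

17

Prior odds = 0.0037/0.9963 = 37/9963.
Combined Bayes factor of the evidence already in hand = 1.3 × 2.75 × 4 = 14.3.
Odds after that evidence = (37/9963) × 14.3 = 5291/99630.
Target odds = 0.999/0.001 = 999.
Need 1.8ⁿ ≥ 999 ÷ (5291/99630) = 2690010/143.
1.8¹⁶ ≈12144 falls short of 2690010/143 but 1.8¹⁷ ≈21859.1 reaches it, so n = 17.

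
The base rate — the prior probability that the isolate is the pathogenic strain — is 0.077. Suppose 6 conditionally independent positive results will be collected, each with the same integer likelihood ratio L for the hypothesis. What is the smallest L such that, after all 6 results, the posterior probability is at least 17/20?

Prior odds = 0.077/0.923 = 77/923.
Target odds = 0.85/0.15 = 17/3.
Need L⁶ ≥ 17/3 ÷ (77/923) = 15691/231.
2⁶ = 64 < 15691/231 ≤ 729 = 3⁶, so L = 3.

3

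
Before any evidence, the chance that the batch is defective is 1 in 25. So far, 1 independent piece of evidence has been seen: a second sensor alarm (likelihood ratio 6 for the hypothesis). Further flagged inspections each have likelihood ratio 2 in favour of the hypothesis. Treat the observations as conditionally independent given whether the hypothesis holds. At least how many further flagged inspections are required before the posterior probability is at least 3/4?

Prior odds = 0.04/0.96 = 1/24.
Bayes factor of the evidence already in hand = 6.
Odds after that evidence = (1/24) × 6 = 0.25.
Target odds = 0.75/0.25 = 3.
Need 2ⁿ ≥ 3 ÷ 0.25 = 12.
2³ = 8 falls short of 12 but 2⁴ = 16 reaches it, so n = 4.

4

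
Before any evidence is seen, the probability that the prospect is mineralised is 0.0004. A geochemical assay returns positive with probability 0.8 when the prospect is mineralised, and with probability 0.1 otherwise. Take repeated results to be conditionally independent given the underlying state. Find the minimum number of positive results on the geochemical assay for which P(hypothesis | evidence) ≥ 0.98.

Prior odds = 0.0004/0.9996 = 1/2499.
Likelihood ratio of a positive result = 0.8/0.1 = 8.
Target odds: 0.98 ÷ 0.02 = 49.
Require 8ⁿ ≥ 49 ÷ (1/2499) = 122451.
8⁵ = 32768 falls short of 122451 but 8⁶ = 262144 reaches it, so n = 6.

6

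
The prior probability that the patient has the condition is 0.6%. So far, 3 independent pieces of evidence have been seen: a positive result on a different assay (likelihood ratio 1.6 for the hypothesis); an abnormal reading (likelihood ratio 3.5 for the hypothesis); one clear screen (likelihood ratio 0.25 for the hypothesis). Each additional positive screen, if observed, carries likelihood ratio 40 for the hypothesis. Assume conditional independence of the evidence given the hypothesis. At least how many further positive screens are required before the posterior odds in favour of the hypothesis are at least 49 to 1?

Prior odds = 0.006/0.994 = 3/497.
Combined Bayes factor of the evidence already in hand = 1.6 × 3.5 × 0.25 = 1.4.
Odds after that evidence = (3/497) × 1.4 = 3/355.
Target odds = 49.
Need 40ⁿ ≥ 49 ÷ (3/355) = 17395/3.
40² = 1600 falls short of 17395/3 but 40³ = 64000 reaches it, so n = 3.

3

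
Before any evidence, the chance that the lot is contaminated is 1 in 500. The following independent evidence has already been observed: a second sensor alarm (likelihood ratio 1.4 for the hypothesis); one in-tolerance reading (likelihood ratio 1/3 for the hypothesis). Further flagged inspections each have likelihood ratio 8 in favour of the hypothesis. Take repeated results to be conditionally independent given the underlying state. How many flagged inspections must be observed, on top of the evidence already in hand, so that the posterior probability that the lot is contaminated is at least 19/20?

5

Prior odds = 0.002/0.998 = 1/499.
Combined Bayes factor of the evidence already in hand = 1.4 × (1/3) = 7/15.
Odds after that evidence = (1/499) × 7/15 = 7/7485.
Target odds = 0.95/0.05 = 19.
Need 8ⁿ ≥ 19 ÷ (7/7485) = 142215/7.
8⁴ = 4096 falls short of 142215/7 but 8⁵ = 32768 reaches it, so n = 5.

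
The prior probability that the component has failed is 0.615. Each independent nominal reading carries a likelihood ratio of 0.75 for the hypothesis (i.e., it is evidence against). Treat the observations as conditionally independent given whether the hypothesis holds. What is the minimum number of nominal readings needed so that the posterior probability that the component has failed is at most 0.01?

Prior odds: 0.615 ÷ 0.385 = 123/77.
Likelihood ratio per nominal reading = 0.75.
Target odds: 0.01 ÷ 0.99 = 1/99.
Need (123/77) × 0.75ⁿ ≤ 1/99, i.e. 0.75ⁿ ≤ 7/1107.
0.75¹⁷ ≈0.00751695 is still above 7/1107 but 0.75¹⁸ ≈0.00563771 is at or below it, so n = 18.

18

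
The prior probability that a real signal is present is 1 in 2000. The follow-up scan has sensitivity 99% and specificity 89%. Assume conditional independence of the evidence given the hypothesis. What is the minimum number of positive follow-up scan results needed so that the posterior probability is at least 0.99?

Prior odds = 0.0005/0.9995 = 1/1999.
False-positive rate = 1 − 0.89 = 0.11; likelihood ratio of a positive = 0.99/0.11 = 9.
Target posterior odds = 0.99/0.01 = 99.
Need (1/1999) × 9ⁿ ≥ 99, i.e. 9ⁿ ≥ 197901.
9⁵ = 59049 falls short of 197901 but 9⁶ = 531441 reaches it, so n = 6.

6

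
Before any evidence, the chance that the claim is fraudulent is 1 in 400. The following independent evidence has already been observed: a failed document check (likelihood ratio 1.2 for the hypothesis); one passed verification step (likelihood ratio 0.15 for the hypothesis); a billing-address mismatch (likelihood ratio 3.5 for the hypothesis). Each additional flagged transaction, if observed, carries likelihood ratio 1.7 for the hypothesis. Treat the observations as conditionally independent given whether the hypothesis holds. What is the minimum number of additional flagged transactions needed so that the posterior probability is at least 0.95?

Prior odds = 0.0025/0.9975 = 1/399.
Combined Bayes factor of the evidence already in hand = 1.2 × 0.15 × 3.5 = 0.63.
Odds after that evidence = (1/399) × 0.63 = 3/1900.
Target odds = 0.95/0.05 = 19.
Need 1.7ⁿ ≥ 19 ÷ (3/1900) = 36100/3.
1.7¹⁷ ≈8272.4 falls short of 36100/3 but 1.7¹⁸ ≈14063.1 reaches it, so n = 18.

18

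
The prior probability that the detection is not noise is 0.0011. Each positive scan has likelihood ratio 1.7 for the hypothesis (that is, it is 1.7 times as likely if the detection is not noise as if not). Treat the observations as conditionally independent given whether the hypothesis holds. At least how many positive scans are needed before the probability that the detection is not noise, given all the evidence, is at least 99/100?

22

Prior odds: 0.0011 ÷ 0.9989 = 11/9989.
Likelihood ratio per positive scan = 1.7.
Target posterior odds = 0.99/0.01 = 99.
Require 1.7ⁿ ≥ 99 ÷ (11/9989) = 89901.
1.7²¹ ≈69091.9 falls short of 89901 but 1.7²² ≈117456 reaches it, so n = 22.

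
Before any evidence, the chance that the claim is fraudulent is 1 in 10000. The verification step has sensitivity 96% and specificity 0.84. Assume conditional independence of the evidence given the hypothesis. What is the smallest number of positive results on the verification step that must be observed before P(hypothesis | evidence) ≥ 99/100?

Prior odds: 0.0001 ÷ 0.9999 = 1/9999.
False-positive rate = 1 − 0.84 = 0.16; likelihood ratio of a positive = 0.96/0.16 = 6.
Target odds: 0.99 ÷ 0.01 = 99.
Require 6ⁿ ≥ 99 ÷ (1/9999) = 989901.
6⁷ = 279936 falls short of 989901 but 6⁸ = 1679616 reaches it, so n = 8.

8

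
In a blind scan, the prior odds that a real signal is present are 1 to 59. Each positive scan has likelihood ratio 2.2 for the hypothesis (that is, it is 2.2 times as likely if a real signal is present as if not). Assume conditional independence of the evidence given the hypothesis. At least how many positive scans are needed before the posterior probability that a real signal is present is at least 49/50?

11

Prior odds = 1/59.
Likelihood ratio per positive scan = 2.2.
Target odds: 0.98 ÷ 0.02 = 49.
Require 2.2ⁿ ≥ 49 ÷ (1/59) = 2891.
2.2¹⁰ ≈2655.99 falls short of 2891 but 2.2¹¹ ≈5843.18 reaches it, so n = 11.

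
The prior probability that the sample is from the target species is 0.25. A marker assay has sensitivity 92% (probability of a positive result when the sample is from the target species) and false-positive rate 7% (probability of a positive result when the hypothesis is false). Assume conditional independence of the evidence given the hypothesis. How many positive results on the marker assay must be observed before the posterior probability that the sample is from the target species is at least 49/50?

Prior odds = 0.25/0.75 = 1/3.
Likelihood ratio of a positive result = 0.92/0.07 = 92/7.
Target posterior odds = 0.98/0.02 = 49.
Need (1/3) × (92/7)ⁿ ≥ 49, i.e. (92/7)ⁿ ≥ 147.
(92/7)¹ = 92/7 falls short of 147 but (92/7)² = 8464/49 reaches it, so n = 2.

2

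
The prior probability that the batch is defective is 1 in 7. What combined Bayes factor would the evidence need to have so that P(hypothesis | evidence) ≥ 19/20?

114

Prior odds = (1/7)/(6/7) = 1/6.
Target odds = 0.95/0.05 = 19.
Required Bayes factor = 19 ÷ (1/6) = 114.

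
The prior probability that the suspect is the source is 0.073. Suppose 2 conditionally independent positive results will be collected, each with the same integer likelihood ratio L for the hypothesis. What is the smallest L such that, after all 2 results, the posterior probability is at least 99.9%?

113

Prior odds = 0.073/0.927 = 73/927.
Target odds = 0.999/0.001 = 999.
Need L² ≥ 999 ÷ (73/927) = 926073/73.
112² = 12544 < 926073/73 ≤ 12769 = 113², so L = 113.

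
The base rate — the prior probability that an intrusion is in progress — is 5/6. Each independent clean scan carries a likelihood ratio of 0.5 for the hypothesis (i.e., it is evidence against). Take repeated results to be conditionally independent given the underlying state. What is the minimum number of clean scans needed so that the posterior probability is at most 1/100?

Prior odds = (5/6)/(1/6) = 5.
Likelihood ratio per clean scan = 0.5.
Target posterior odds = 0.01/0.99 = 1/99.
Require 0.5ⁿ ≤ 1/99 ÷ 5 = 1/495.
0.5⁸ = 0.00390625 is still above 1/495 but 0.5⁹ = 0.001953125 is at or below it, so n = 9.

9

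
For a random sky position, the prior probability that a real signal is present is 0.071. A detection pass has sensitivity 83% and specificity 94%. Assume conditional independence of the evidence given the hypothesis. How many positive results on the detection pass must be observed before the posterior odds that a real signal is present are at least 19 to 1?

Prior odds: 0.071 ÷ 0.929 = 71/929.
False-positive rate = 1 − 0.94 = 0.06; likelihood ratio of a positive = 0.83/0.06 = 83/6.
Target odds = 19.
Require (83/6)ⁿ ≥ 19 ÷ (71/929) = 17651/71.
(83/6)² = 6889/36 falls short of 17651/71 but (83/6)³ = 571787/216 reaches it, so n = 3.

3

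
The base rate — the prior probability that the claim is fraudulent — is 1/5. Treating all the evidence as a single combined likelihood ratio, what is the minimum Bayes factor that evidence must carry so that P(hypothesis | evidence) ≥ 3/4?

12

Prior odds = 0.2/0.8 = 0.25.
Target odds = 0.75/0.25 = 3.
Required Bayes factor = 3 ÷ 0.25 = 12.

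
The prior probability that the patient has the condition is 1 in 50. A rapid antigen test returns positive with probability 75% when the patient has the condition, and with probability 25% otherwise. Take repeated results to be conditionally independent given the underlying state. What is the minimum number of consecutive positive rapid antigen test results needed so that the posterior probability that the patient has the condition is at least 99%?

8

Prior odds: 0.02 ÷ 0.98 = 1/49.
Likelihood ratio of a positive result = 0.75/0.25 = 3.
Target odds: 0.99 ÷ 0.01 = 99.
Need (1/49) × 3ⁿ ≥ 99, i.e. 3ⁿ ≥ 4851.
3⁷ = 2187 falls short of 4851 but 3⁸ = 6561 reaches it, so n = 8.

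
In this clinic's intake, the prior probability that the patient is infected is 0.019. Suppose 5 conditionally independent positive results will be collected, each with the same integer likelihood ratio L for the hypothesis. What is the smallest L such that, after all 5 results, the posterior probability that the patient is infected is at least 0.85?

Prior odds = 0.019/0.981 = 19/981.
Target odds = 0.85/0.15 = 17/3.
Need L⁵ ≥ 17/3 ÷ (19/981) = 5559/19.
3⁵ = 243 < 5559/19 ≤ 1024 = 4⁵, so L = 4.

4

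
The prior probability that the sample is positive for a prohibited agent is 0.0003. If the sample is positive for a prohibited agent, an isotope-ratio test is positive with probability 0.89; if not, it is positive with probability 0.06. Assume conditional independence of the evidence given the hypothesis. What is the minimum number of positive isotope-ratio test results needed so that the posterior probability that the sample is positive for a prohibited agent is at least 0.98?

5

Prior odds = 0.0003/0.9997 = 3/9997.
Likelihood ratio of a positive = 0.89/0.06 = 89/6.
Target odds: 0.98 ÷ 0.02 = 49.
Need (3/9997) × (89/6)ⁿ ≥ 49, i.e. (89/6)ⁿ ≥ 489853/3.
(89/6)⁴ = 62742241/1296 falls short of 489853/3 but (89/6)⁵ ≈718115 reaches it, so n = 5.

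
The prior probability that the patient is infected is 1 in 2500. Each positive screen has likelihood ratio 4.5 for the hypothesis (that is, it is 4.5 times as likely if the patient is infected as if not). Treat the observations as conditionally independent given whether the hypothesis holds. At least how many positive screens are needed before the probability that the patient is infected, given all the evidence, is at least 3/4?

Prior odds: 0.0004 ÷ 0.9996 = 1/2499.
Likelihood ratio per positive screen = 4.5.
Target odds: 0.75 ÷ 0.25 = 3.
Need (1/2499) × 4.5ⁿ ≥ 3, i.e. 4.5ⁿ ≥ 7497.
4.5⁵ = 1845.28125 falls short of 7497 but 4.5⁶ = 8303.765625 reaches it, so n = 6.

6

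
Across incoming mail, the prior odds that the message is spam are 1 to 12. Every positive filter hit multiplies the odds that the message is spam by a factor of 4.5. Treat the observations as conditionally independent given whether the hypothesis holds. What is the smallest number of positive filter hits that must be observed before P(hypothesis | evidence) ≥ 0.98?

5

Prior odds = 1/12.
Likelihood ratio per positive filter hit = 4.5.
Target posterior odds = 0.98/0.02 = 49.
Need (1/12) × 4.5ⁿ ≥ 49, i.e. 4.5ⁿ ≥ 588.
4.5⁴ = 410.0625 falls short of 588 but 4.5⁵ = 1845.28125 reaches it, so n = 5.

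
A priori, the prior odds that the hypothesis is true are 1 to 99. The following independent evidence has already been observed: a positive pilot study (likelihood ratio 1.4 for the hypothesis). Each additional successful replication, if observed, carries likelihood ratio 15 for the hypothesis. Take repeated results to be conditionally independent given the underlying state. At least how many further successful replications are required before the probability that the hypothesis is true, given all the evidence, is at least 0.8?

3

Prior odds = 1/99.
Bayes factor of the evidence already in hand = 1.4.
Odds after that evidence = (1/99) × 1.4 = 7/495.
Target odds = 0.8/0.2 = 4.
Need 15ⁿ ≥ 4 ÷ (7/495) = 1980/7.
15² = 225 falls short of 1980/7 but 15³ = 3375 reaches it, so n = 3.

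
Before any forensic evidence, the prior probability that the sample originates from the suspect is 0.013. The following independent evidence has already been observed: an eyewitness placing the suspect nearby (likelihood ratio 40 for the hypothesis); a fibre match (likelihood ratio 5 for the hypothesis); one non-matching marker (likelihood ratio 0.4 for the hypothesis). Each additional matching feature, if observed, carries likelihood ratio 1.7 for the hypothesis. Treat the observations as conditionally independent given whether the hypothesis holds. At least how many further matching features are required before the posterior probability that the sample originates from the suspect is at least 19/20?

6

Prior odds = 0.013/0.987 = 13/987.
Combined Bayes factor of the evidence already in hand = 40 × 5 × 0.4 = 80.
Odds after that evidence = (13/987) × 80 = 1040/987.
Target odds = 0.95/0.05 = 19.
Need 1.7ⁿ ≥ 19 ÷ (1040/987) = 18753/1040.
1.7⁵ = 1419857/100000 falls short of 18753/1040 but 1.7⁶ = 24137569/1000000 reaches it, so n = 6.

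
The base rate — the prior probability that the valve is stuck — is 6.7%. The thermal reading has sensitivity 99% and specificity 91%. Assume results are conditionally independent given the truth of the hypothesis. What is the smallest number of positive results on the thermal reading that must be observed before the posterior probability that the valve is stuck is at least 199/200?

Prior odds = 0.067/0.933 = 67/933.
False-positive rate = 1 − 0.91 = 0.09; likelihood ratio of a positive = 0.99/0.09 = 11.
Target odds: 0.995 ÷ 0.005 = 199.
Require 11ⁿ ≥ 199 ÷ (67/933) = 185667/67.
11³ = 1331 falls short of 185667/67 but 11⁴ = 14641 reaches it, so n = 4.

4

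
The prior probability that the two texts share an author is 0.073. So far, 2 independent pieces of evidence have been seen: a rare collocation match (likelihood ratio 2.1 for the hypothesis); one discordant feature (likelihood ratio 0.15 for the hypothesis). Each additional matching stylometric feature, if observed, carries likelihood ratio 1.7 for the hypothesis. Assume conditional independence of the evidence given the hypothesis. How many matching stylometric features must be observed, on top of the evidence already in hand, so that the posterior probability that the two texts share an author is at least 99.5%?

Prior odds = 0.073/0.927 = 73/927.
Combined Bayes factor of the evidence already in hand = 2.1 × 0.15 = 0.315.
Odds after that evidence = (73/927) × 0.315 = 511/20600.
Target odds = 0.995/0.005 = 199.
Need 1.7ⁿ ≥ 199 ÷ (511/20600) = 4099400/511.
1.7¹⁶ ≈4866.12 falls short of 4099400/511 but 1.7¹⁷ ≈8272.4 reaches it, so n = 17.

17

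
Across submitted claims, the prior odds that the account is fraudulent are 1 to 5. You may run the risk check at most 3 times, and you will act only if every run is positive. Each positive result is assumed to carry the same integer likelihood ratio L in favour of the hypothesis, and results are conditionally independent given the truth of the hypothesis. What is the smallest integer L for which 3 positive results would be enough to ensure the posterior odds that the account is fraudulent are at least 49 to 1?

Prior odds = 0.2.
Target odds = 49.
Need L³ ≥ 49 ÷ 0.2 = 245.
6³ = 216 < 245 ≤ 343 = 7³, so L = 7.

7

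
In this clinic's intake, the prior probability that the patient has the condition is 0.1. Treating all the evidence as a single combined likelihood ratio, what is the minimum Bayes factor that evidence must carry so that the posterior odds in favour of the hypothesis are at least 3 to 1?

27

Prior odds = 0.1/0.9 = 1/9.
Target odds = 3.
Required Bayes factor = 3 ÷ (1/9) = 27.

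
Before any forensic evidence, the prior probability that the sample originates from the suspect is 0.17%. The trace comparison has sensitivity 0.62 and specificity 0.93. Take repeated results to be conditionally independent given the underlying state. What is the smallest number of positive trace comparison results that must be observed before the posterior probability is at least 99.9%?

Prior odds: 0.0017 ÷ 0.9983 = 17/9983.
False-positive rate = 1 − 0.93 = 0.07; likelihood ratio of a positive = 0.62/0.07 = 62/7.
Target odds: 0.999 ÷ 0.001 = 999.
Require (62/7)ⁿ ≥ 999 ÷ (17/9983) = 9973017/17.
(62/7)⁶ ≈482794 falls short of 9973017/17 but (62/7)⁷ ≈4.27618e+06 reaches it, so n = 7.

7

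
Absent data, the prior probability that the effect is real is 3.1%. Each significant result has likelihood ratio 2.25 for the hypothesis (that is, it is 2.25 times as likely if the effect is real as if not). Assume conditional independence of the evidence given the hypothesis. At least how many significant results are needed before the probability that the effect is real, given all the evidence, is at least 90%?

7

Prior odds = 0.031/0.969 = 31/969.
Likelihood ratio per significant result = 2.25.
Target odds: 0.9 ÷ 0.1 = 9.
Need (31/969) × 2.25ⁿ ≥ 9, i.e. 2.25ⁿ ≥ 8721/31.
2.25⁶ = 531441/4096 falls short of 8721/31 but 2.25⁷ = 4782969/16384 reaches it, so n = 7.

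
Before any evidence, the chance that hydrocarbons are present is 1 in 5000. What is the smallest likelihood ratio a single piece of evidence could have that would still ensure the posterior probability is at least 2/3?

Prior odds = 0.0002/0.9998 = 1/4999.
Target odds = (2/3)/(1/3) = 2.
Required Bayes factor = 2 ÷ (1/4999) = 9998.

9998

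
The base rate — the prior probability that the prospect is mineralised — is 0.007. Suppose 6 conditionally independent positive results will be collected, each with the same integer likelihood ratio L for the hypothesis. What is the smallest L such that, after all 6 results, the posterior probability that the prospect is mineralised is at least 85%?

4

Prior odds = 0.007/0.993 = 7/993.
Target odds = 0.85/0.15 = 17/3.
Need L⁶ ≥ 17/3 ÷ (7/993) = 5627/7.
3⁶ = 729 < 5627/7 ≤ 4096 = 4⁶, so L = 4.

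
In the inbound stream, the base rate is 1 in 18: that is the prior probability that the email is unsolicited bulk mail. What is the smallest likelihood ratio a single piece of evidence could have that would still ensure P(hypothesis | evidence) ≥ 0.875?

Prior odds = (1/18)/(17/18) = 1/17.
Target odds = 0.875/0.125 = 7.
Required Bayes factor = 7 ÷ (1/17) = 119.

119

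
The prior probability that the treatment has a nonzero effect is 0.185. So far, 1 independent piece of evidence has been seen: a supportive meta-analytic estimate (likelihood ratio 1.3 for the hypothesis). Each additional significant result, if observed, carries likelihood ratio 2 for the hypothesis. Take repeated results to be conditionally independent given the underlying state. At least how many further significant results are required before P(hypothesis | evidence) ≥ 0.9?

5

Prior odds = 0.185/0.815 = 37/163.
Bayes factor of the evidence already in hand = 1.3.
Odds after that evidence = (37/163) × 1.3 = 481/1630.
Target odds = 0.9/0.1 = 9.
Need 2ⁿ ≥ 9 ÷ (481/1630) = 14670/481.
2⁴ = 16 falls short of 14670/481 but 2⁵ = 32 reaches it, so n = 5.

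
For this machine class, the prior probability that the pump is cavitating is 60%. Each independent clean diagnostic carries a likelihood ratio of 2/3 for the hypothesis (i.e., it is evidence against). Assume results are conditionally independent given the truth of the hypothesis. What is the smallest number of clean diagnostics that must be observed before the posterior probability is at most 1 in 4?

Prior odds: 0.6 ÷ 0.4 = 1.5.
Likelihood ratio per clean diagnostic = 2/3.
Target posterior odds = 0.25/0.75 = 1/3.
Require (2/3)ⁿ ≤ 1/3 ÷ 1.5 = 2/9.
(2/3)³ = 8/27 is still above 2/9 but (2/3)⁴ = 16/81 is at or below it, so n = 4.

4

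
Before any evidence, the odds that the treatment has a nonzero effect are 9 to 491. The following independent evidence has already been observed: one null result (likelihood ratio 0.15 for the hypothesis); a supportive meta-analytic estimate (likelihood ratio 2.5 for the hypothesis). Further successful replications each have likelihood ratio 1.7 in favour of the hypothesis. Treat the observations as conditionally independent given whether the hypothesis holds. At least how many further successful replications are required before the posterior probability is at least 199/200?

Prior odds = 9/491.
Combined Bayes factor of the evidence already in hand = 0.15 × 2.5 = 0.375.
Odds after that evidence = (9/491) × 0.375 = 27/3928.
Target odds = 0.995/0.005 = 199.
Need 1.7ⁿ ≥ 199 ÷ (27/3928) = 781672/27.
1.7¹⁹ ≈23907.2 falls short of 781672/27 but 1.7²⁰ ≈40642.3 reaches it, so n = 20.

20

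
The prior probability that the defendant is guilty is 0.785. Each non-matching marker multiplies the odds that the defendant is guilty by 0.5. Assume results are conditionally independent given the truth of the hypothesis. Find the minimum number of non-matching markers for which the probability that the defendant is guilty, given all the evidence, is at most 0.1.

Prior odds: 0.785 ÷ 0.215 = 157/43.
Likelihood ratio per non-matching marker = 0.5.
Target posterior odds = 0.1/0.9 = 1/9.
Require 0.5ⁿ ≤ 1/9 ÷ (157/43) = 43/1413.
0.5⁵ = 0.03125 is still above 43/1413 but 0.5⁶ = 0.015625 is at or below it, so n = 6.

6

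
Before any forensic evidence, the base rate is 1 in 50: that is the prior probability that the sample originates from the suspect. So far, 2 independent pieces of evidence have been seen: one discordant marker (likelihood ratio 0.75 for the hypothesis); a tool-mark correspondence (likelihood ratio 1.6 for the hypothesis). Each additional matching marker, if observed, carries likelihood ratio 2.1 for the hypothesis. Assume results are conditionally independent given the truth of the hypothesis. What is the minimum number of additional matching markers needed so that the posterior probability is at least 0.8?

Prior odds = 0.02/0.98 = 1/49.
Combined Bayes factor of the evidence already in hand = 0.75 × 1.6 = 1.2.
Odds after that evidence = (1/49) × 1.2 = 6/245.
Target odds = 0.8/0.2 = 4.
Need 2.1ⁿ ≥ 4 ÷ (6/245) = 490/3.
2.1⁶ = 85766121/1000000 falls short of 490/3 but 2.1⁷ ≈180.109 reaches it, so n = 7.

7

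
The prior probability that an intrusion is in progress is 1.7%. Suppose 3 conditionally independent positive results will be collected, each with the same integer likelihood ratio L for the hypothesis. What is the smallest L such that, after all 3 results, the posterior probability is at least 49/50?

Prior odds = 0.017/0.983 = 17/983.
Target odds = 0.98/0.02 = 49.
Need L³ ≥ 49 ÷ (17/983) = 48167/17.
14³ = 2744 < 48167/17 ≤ 3375 = 15³, so L = 15.

15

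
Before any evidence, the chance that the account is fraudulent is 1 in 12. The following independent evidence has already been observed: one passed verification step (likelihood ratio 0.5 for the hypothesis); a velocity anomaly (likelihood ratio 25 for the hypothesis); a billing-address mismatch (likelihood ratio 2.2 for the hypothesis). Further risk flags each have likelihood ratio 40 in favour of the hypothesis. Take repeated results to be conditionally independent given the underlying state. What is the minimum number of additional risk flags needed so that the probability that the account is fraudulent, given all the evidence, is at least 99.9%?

Prior odds = (1/12)/(11/12) = 1/11.
Combined Bayes factor of the evidence already in hand = 0.5 × 25 × 2.2 = 27.5.
Odds after that evidence = (1/11) × 27.5 = 2.5.
Target odds = 0.999/0.001 = 999.
Need 40ⁿ ≥ 999 ÷ 2.5 = 399.6.
40¹ = 40 falls short of 399.6 but 40² = 1600 reaches it, so n = 2.

2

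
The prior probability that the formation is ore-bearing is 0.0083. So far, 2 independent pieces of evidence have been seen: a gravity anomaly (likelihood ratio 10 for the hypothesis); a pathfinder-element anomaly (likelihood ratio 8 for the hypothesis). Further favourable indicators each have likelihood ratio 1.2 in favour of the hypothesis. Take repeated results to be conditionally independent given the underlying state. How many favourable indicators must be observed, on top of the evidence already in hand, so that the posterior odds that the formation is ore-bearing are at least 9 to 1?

15

Prior odds = 0.0083/0.9917 = 83/9917.
Combined Bayes factor of the evidence already in hand = 10 × 8 = 80.
Odds after that evidence = (83/9917) × 80 = 6640/9917.
Target odds = 9.
Need 1.2ⁿ ≥ 9 ÷ (6640/9917) = 89253/6640.
1.2¹⁴ ≈12.8392 falls short of 89253/6640 but 1.2¹⁵ ≈15.407 reaches it, so n = 15.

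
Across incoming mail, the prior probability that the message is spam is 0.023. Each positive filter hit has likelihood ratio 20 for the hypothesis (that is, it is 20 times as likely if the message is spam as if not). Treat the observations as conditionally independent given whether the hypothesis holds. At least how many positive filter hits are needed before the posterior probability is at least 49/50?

3

Prior odds: 0.023 ÷ 0.977 = 23/977.
Likelihood ratio per positive filter hit = 20.
Target odds: 0.98 ÷ 0.02 = 49.
Need (23/977) × 20ⁿ ≥ 49, i.e. 20ⁿ ≥ 47873/23.
20² = 400 falls short of 47873/23 but 20³ = 8000 reaches it, so n = 3.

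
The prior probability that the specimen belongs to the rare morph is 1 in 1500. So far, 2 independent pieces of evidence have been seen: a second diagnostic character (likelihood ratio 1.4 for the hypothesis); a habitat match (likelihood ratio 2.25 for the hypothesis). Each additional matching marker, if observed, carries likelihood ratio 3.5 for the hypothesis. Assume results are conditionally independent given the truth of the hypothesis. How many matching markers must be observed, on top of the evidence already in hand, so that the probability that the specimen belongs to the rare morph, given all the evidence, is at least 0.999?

11

Prior odds = (1/1500)/(1499/1500) = 1/1499.
Combined Bayes factor of the evidence already in hand = 1.4 × 2.25 = 3.15.
Odds after that evidence = (1/1499) × 3.15 = 63/29980.
Target odds = 0.999/0.001 = 999.
Need 3.5ⁿ ≥ 999 ÷ (63/29980) = 3327780/7.
3.5¹⁰ = 282475249/1024 falls short of 3327780/7 but 3.5¹¹ ≈965492 reaches it, so n = 11.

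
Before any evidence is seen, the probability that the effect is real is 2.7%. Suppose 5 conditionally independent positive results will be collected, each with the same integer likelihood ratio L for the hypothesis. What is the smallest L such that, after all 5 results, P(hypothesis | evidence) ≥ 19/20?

4

Prior odds = 0.027/0.973 = 27/973.
Target odds = 0.95/0.05 = 19.
Need L⁵ ≥ 19 ÷ (27/973) = 18487/27.
3⁵ = 243 < 18487/27 ≤ 1024 = 4⁵, so L = 4.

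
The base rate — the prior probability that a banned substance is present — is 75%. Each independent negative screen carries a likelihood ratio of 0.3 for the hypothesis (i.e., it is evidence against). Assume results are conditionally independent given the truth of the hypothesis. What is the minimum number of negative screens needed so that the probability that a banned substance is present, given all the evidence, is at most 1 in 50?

Prior odds = 0.75/0.25 = 3.
Likelihood ratio per negative screen = 0.3.
Target odds: 0.02 ÷ 0.98 = 1/49.
Require 0.3ⁿ ≤ 1/49 ÷ 3 = 1/147.
0.3⁴ = 0.0081 is still above 1/147 but 0.3⁵ = 243/100000 is at or below it, so n = 5.

5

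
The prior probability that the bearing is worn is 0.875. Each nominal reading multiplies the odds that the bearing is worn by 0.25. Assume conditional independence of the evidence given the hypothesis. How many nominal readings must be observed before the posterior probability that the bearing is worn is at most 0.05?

4

Prior odds = 0.875/0.125 = 7.
Likelihood ratio per nominal reading = 0.25.
Target odds: 0.05 ÷ 0.95 = 1/19.
Require 0.25ⁿ ≤ 1/19 ÷ 7 = 1/133.
0.25³ = 0.015625 is still above 1/133 but 0.25⁴ = 0.00390625 is at or below it, so n = 4.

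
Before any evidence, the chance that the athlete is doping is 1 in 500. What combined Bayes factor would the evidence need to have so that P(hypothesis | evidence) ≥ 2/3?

Prior odds = 0.002/0.998 = 1/499.
Target odds = (2/3)/(1/3) = 2.
Required Bayes factor = 2 ÷ (1/499) = 998.

998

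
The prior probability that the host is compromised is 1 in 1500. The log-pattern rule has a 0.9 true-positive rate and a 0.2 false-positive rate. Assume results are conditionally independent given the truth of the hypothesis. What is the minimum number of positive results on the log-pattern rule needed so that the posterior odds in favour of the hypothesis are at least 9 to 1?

Prior odds: (1/1500) ÷ (1499/1500) = 1/1499.
Likelihood ratio of a positive result = 0.9/0.2 = 4.5.
Target odds = 9.
Need (1/1499) × 4.5ⁿ ≥ 9, i.e. 4.5ⁿ ≥ 13491.
4.5⁶ = 8303.765625 falls short of 13491 but 4.5⁷ = 4782969/128 reaches it, so n = 7.

7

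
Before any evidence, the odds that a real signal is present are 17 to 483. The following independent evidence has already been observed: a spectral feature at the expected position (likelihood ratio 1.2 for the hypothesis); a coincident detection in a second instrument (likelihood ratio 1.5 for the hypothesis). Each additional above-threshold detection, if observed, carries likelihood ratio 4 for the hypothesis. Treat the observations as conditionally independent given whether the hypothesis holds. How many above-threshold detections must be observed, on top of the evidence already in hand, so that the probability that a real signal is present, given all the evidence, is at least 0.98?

Prior odds = 17/483.
Combined Bayes factor of the evidence already in hand = 1.2 × 1.5 = 1.8.
Odds after that evidence = (17/483) × 1.8 = 51/805.
Target odds = 0.98/0.02 = 49.
Need 4ⁿ ≥ 49 ÷ (51/805) = 39445/51.
4⁴ = 256 falls short of 39445/51 but 4⁵ = 1024 reaches it, so n = 5.

5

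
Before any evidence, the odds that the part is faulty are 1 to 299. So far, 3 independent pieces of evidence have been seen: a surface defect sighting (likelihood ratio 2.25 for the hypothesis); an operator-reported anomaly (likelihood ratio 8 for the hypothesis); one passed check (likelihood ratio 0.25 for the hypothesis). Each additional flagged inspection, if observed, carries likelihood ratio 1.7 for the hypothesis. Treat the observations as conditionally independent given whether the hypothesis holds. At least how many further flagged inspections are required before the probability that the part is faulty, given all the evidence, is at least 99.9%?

Prior odds = 1/299.
Combined Bayes factor of the evidence already in hand = 2.25 × 8 × 0.25 = 4.5.
Odds after that evidence = (1/299) × 4.5 = 9/598.
Target odds = 0.999/0.001 = 999.
Need 1.7ⁿ ≥ 999 ÷ (9/598) = 66378.
1.7²⁰ ≈40642.3 falls short of 66378 but 1.7²¹ ≈69091.9 reaches it, so n = 21.

21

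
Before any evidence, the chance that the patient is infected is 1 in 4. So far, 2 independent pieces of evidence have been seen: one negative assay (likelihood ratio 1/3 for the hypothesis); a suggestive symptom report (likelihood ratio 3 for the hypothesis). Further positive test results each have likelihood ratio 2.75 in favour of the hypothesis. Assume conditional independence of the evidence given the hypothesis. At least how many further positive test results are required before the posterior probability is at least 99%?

6

Prior odds = 0.25/0.75 = 1/3.
Combined Bayes factor of the evidence already in hand = (1/3) × 3 = 1.
Odds after that evidence = (1/3) × 1 = 1/3.
Target odds = 0.99/0.01 = 99.
Need 2.75ⁿ ≥ 99 ÷ (1/3) = 297.
2.75⁵ = 161051/1024 falls short of 297 but 2.75⁶ = 1771561/4096 reaches it, so n = 6.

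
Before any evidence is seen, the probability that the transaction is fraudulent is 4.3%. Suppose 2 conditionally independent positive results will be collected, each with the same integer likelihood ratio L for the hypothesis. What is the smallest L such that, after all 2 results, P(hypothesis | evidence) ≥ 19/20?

Prior odds = 0.043/0.957 = 43/957.
Target odds = 0.95/0.05 = 19.
Need L² ≥ 19 ÷ (43/957) = 18183/43.
20² = 400 < 18183/43 ≤ 441 = 21², so L = 21.

21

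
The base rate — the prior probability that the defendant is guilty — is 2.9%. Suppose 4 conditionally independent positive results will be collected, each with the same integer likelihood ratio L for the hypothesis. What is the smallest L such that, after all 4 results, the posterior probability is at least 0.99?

8

Prior odds = 0.029/0.971 = 29/971.
Target odds = 0.99/0.01 = 99.
Need L⁴ ≥ 99 ÷ (29/971) = 96129/29.
7⁴ = 2401 < 96129/29 ≤ 4096 = 8⁴, so L = 8.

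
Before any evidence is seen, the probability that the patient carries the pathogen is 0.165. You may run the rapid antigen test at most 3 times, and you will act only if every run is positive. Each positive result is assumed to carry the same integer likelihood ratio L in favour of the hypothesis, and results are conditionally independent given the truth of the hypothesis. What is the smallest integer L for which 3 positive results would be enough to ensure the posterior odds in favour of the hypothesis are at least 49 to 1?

Prior odds = 0.165/0.835 = 33/167.
Target odds = 49.
Need L³ ≥ 49 ÷ (33/167) = 8183/33.
6³ = 216 < 8183/33 ≤ 343 = 7³, so L = 7.

7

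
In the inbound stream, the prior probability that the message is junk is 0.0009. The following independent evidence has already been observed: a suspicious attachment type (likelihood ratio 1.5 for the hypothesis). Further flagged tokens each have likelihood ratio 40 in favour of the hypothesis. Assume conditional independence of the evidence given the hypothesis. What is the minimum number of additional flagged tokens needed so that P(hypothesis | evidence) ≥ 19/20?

3

Prior odds = 0.0009/0.9991 = 9/9991.
Bayes factor of the evidence already in hand = 1.5.
Odds after that evidence = (9/9991) × 1.5 = 27/19982.
Target odds = 0.95/0.05 = 19.
Need 40ⁿ ≥ 19 ÷ (27/19982) = 379658/27.
40² = 1600 falls short of 379658/27 but 40³ = 64000 reaches it, so n = 3.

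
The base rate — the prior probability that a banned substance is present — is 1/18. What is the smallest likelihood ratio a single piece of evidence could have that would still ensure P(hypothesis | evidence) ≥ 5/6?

85

Prior odds = (1/18)/(17/18) = 1/17.
Target odds = (5/6)/(1/6) = 5.
Required Bayes factor = 5 ÷ (1/17) = 85.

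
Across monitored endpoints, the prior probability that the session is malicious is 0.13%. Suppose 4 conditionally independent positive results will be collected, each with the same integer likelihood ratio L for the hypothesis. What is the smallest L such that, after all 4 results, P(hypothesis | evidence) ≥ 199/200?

Prior odds = 0.0013/0.9987 = 13/9987.
Target odds = 0.995/0.005 = 199.
Need L⁴ ≥ 199 ÷ (13/9987) = 1987413/13.
19⁴ = 130321 < 1987413/13 ≤ 160000 = 20⁴, so L = 20.

20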